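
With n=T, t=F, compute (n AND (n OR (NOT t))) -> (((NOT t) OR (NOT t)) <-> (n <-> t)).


Substitute n=T, t=F:
NOT t = T
n OR (NOT t) = T OR T = T
n AND (n OR (NOT t)) = T AND T = T
NOT t = T
NOT t = T
(NOT t) OR (NOT t) = T OR T = T
n <-> t = T <-> F = F
((NOT t) OR (NOT t)) <-> (n <-> t) = T <-> F = F
(n AND (n OR (NOT t))) -> (((NOT t) OR (NOT t)) <-> (n <-> t)) = T -> F = F

F


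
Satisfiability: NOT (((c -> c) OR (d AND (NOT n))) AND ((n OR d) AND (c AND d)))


Search for a satisfying assignment over {c, d, n}.
Try c=F, d=F, n=F: the formula evaluates to T.
A satisfying assignment exists.

Satisfiable.


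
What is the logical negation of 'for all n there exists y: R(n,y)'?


Negation flips each quantifier (∀↔∃) and negates the inner predicate.
¬(for all n there exists y: φ) = there exists n for all y: ¬φ.

there exists n for all y: NOT(R(n,y))


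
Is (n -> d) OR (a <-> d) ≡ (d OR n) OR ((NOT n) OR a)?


Compare truth tables:
a | d | n | φ | ψ
-----------------
F | F | F | T | T
T | F | F | T | T
F | T | F | T | T
T | T | F | T | T
F | F | T | T | T
T | F | T | F | T
F | T | T | T | T
T | T | T | T | T
They differ at row 6 (a=T, d=F, n=T): φ=F but ψ=T.

No, they are not logically equivalent.


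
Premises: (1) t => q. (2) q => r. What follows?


Hypothetical syllogism: from (P → Q) and (Q → R), infer (P → R).
Chain the two implications through the shared middle term 'q'.

t => r


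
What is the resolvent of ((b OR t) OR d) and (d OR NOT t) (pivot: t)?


The clauses contain complementary literals t and NOTt.
Resolution eliminates this pair and disjoins the remaining literals (merging duplicates).

(d OR b)


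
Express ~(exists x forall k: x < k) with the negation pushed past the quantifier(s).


Negation flips each quantifier (∀↔∃) and negates the inner predicate.
¬(exists x forall k: φ) = forall x exists k: ¬φ.

forall x exists k: ~(x < k)


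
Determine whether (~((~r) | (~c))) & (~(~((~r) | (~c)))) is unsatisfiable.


Truth table over {c, r}:
c | r | φ
---------
False | False | False
True | False | False
False | True | False
True | True | False
Every row is false.

Yes, it is a contradiction.


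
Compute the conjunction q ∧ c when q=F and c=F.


Conjunction is true only when both operands are true.
Substitute: q=F, c=F.
F ∧ F evaluates to F.

F


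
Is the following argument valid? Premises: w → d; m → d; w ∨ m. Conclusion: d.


This matches the form of proof by cases: the conclusion follows in every model of the premises.

Valid.


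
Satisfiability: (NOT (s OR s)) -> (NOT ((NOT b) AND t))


Search for a satisfying assignment over {b, s, t}.
Try b=F, s=F, t=F: the formula evaluates to T.
A satisfying assignment exists.

Satisfiable.


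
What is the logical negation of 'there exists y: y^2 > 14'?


¬(for all x: φ) = there exists x: ¬φ, and ¬(there exists x: φ) = for all x: ¬φ.
Apply to the existential statement.

for all y: NOT(y^2 > 14)


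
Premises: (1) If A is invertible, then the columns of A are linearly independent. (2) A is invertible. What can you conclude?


Modus ponens: from (P → Q) and P, infer Q.
P = 'A is invertible' is asserted, and P → Q holds, so Q follows.

the columns of A are linearly independent.


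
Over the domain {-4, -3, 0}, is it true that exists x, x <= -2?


Evaluate the predicate on each element: -4:True, -3:True, 0:False.
Witness x = -4 satisfies the predicate.

True


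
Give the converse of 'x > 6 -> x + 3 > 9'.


The converse of (P → Q) is (Q → P). It is not in general equivalent to the original.
Here P = 'x > 6' and Q = 'x + 3 > 9'.

If x + 3 > 9, then x > 6.


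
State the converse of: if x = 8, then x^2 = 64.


The converse of (P → Q) is (Q → P). It is not in general equivalent to the original.
Here P = 'x = 8' and Q = 'x^2 = 64'.

If x^2 = 64, then x = 8.


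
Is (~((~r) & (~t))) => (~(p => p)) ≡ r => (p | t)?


Compare truth tables:
p | r | t | φ | ψ
-----------------
False | False | False | True | True
True | False | False | True | True
False | True | False | False | False
True | True | False | False | True
False | False | True | False | True
True | False | True | False | True
False | True | True | False | True
True | True | True | False | True
They differ at row 4 (p=True, r=True, t=False): φ=False but ψ=True.

No, they are not logically equivalent.


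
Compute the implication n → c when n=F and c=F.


Implication is false only when antecedent is true and consequent is false.
Substitute: n=F, c=F.
F → F evaluates to T.

T


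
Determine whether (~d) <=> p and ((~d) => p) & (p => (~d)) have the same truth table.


Compare truth tables:
d | p | φ | ψ
-------------
False | False | False | False
True | False | True | True
False | True | True | True
True | True | False | False
The columns φ and ψ agree on every row.

Yes, they are logically equivalent.


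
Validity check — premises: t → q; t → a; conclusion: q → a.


This is (no valid rule). There exist truth assignments where the premises are all true but the conclusion is false.

Invalid.


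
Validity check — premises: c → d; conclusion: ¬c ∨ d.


This matches the form of material implication: the conclusion follows in every model of the premises.

Valid.


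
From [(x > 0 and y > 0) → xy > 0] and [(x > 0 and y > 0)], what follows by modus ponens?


Modus ponens: from (P → Q) and P, infer Q.
P = '(x > 0 and y > 0)' is asserted, and P → Q holds, so Q follows.

xy > 0.


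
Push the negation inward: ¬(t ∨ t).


De Morgan: the negation of a disjunction is the conjunction of the negations.
Distribute ¬ across ∨, flipping it to ∧, and negate each literal.

(¬t) ∧ (¬t)


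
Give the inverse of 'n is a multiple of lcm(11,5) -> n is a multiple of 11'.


The inverse of (P → Q) is (¬P → ¬Q). It is equivalent to the converse, not to the original.
Here P = 'n is a multiple of lcm(11,5)' and Q = 'n is a multiple of 11'.

If not (n is a multiple of lcm(11,5)), then not (n is a multiple of 11).


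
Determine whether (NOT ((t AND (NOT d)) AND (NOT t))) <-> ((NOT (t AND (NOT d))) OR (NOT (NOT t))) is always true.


Build the truth table over {d, t}:
d | t | φ
---------
F | F | T
T | F | T
F | T | T
T | T | T
Every row evaluates to true.

Yes, it is a tautology.


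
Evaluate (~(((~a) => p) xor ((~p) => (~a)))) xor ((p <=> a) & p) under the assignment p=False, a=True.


Substitute p=False, a=True:
~a = False
(~a) => p = False => False = True
~p = True
~a = False
(~p) => (~a) = True => False = False
((~a) => p) xor ((~p) => (~a)) = True xor False = True
~(((~a) => p) xor ((~p) => (~a))) = False
p <=> a = False <=> True = False
(p <=> a) & p = False & False = False
(~(((~a) => p) xor ((~p) => (~a)))) xor ((p <=> a) & p) = False xor False = False

False


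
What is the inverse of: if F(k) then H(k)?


The inverse of (P → Q) is (¬P → ¬Q). It is equivalent to the converse, not to the original.
Here P = 'F(k)' and Q = 'H(k)'.

If not (F(k)), then not (H(k)).


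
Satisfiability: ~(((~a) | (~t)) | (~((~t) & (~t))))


Check all 4 assignments over {a, t}:
a | t | φ
---------
False | False | False
True | False | False
False | True | False
True | True | False
No assignment makes the formula true.

Unsatisfiable.


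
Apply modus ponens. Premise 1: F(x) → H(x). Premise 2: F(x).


Modus ponens: from (P → Q) and P, infer Q.
P = 'F(x)' is asserted, and P → Q holds, so Q follows.

H(x).


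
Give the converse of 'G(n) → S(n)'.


The converse of (P → Q) is (Q → P). It is not in general equivalent to the original.
Here P = 'G(n)' and Q = 'S(n)'.

If S(n), then G(n).


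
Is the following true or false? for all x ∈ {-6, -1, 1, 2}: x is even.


Evaluate the predicate on each element: -6:T, -1:F, 1:F, 2:T.
Counterexample x = -1 fails the predicate.

F


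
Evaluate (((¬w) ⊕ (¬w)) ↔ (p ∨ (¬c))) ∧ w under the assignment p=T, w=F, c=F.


Substitute p=T, w=F, c=F:
¬w = T
¬w = T
(¬w) ⊕ (¬w) = T ⊕ T = F
¬c = T
p ∨ (¬c) = T ∨ T = T
((¬w) ⊕ (¬w)) ↔ (p ∨ (¬c)) = F ↔ T = F
(((¬w) ⊕ (¬w)) ↔ (p ∨ (¬c))) ∧ w = F ∧ F = F

F


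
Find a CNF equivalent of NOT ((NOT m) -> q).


Step 1: Rewrite (¬m) → q as ¬(¬m) ∨ q.
Step 2: Negate: ¬(¬(¬m) ∨ q) = (¬m) ∧ ¬q (De Morgan + double negation).

(NOT m) AND (NOT q)


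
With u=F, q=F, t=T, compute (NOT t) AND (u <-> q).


Substitute u=F, q=F, t=T:
NOT t = F
u <-> q = F <-> F = T
(NOT t) AND (u <-> q) = F AND T = F

F


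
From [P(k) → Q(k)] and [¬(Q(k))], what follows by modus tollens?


Modus tollens: from (P → Q) and ¬Q, infer ¬P.
Q = 'Q(k)' is denied; since P → Q, P must also fail.

Not (P(k)).


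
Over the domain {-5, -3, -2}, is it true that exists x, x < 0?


Evaluate the predicate on each element: -5:True, -3:True, -2:True.
Witness x = -5 satisfies the predicate.

True


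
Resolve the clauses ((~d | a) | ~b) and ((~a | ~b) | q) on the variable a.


The clauses contain complementary literals a and ~a.
Resolution eliminates this pair and disjoins the remaining literals (merging duplicates).

((~d | ~b) | q)


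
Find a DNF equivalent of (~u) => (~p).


Step 1: Rewrite (¬u) → (¬p) as ¬(¬u) ∨ (¬p).
Step 2: Eliminate any double negations (¬¬X = X).

u | (~p)


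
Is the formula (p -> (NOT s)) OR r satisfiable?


Search for a satisfying assignment over {p, r, s}.
Try p=F, r=F, s=F: the formula evaluates to T.
A satisfying assignment exists.

Satisfiable.


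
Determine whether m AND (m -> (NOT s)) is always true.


Build the truth table over {m, s}:
m | s | φ
---------
F | F | F
T | F | T
F | T | F
T | T | F
Counterexample at row 1: with m=F, s=F, the formula is F.

No, it is not a tautology.


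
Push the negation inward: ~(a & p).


De Morgan: the negation of a conjunction is the disjunction of the negations.
Distribute ~ across &, flipping it to |, and negate each literal.

(~a) | (~p)


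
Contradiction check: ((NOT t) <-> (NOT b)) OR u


Truth table over {b, t, u}:
b | t | u | φ
-------------
F | F | F | T
T | F | F | F
F | T | F | F
T | T | F | T
F | F | T | T
T | F | T | T
F | T | T | T
T | T | T | T
Satisfying assignment at row 1: b=F, t=F, u=F gives T.

No, it is not a contradiction.


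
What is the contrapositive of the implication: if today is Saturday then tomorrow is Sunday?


The contrapositive of (P → Q) is (¬Q → ¬P); it is logically equivalent to the original.
Here P = 'today is Saturday' and Q = 'tomorrow is Sunday'.

If not (tomorrow is Sunday), then not (today is Saturday).


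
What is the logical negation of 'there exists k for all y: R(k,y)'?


Negation flips each quantifier (∀↔∃) and negates the inner predicate.
¬(there exists k for all y: φ) = for all k there exists y: ¬φ.

for all k there exists y: NOT(R(k,y))


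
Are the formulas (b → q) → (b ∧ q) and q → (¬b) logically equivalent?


Compare truth tables:
b | q | φ | ψ
-------------
F | F | F | T
T | F | T | T
F | T | F | T
T | T | T | F
They differ at row 1 (b=F, q=F): φ=F but ψ=T.

No, they are not logically equivalent.


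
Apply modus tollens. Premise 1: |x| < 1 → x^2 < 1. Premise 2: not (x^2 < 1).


Modus tollens: from (P → Q) and ¬Q, infer ¬P.
Q = 'x^2 < 1' is denied; since P → Q, P must also fail.

Not (|x| < 1).


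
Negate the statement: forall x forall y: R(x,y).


Negation flips each quantifier (∀↔∃) and negates the inner predicate.
¬(forall x forall y: φ) = exists x exists y: ¬φ.

exists x exists y: ~(R(x,y))


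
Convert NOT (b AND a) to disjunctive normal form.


Step 1: Apply De Morgan: ¬(b ∧ a) = ¬b ∨ ¬a.

(NOT b) OR (NOT a)


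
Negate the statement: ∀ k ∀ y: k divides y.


Negation flips each quantifier (∀↔∃) and negates the inner predicate.
¬(∀ k ∀ y: φ) = ∃ k ∃ y: ¬φ.

∃ k ∃ y: ¬(k divides y)


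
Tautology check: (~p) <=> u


Build the truth table over {p, u}:
p | u | φ
---------
False | False | False
True | False | True
False | True | True
True | True | False
Counterexample at row 1: with p=False, u=False, the formula is False.

No, it is not a tautology.


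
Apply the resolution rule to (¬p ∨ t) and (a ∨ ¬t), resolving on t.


The clauses contain complementary literals t and ¬t.
Resolution eliminates this pair and disjoins the remaining literals (merging duplicates).

(¬p ∨ a)


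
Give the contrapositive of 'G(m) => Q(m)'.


The contrapositive of (P → Q) is (¬Q → ¬P); it is logically equivalent to the original.
Here P = 'G(m)' and Q = 'Q(m)'.

If not (Q(m)), then not (G(m)).


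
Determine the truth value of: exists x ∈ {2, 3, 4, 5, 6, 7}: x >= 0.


Evaluate the predicate on each element: 2:True, 3:True, 4:True, 5:True, 6:True, 7:True.
Witness x = 2 satisfies the predicate.

True


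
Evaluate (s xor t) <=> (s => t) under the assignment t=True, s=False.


Substitute t=True, s=False:
s xor t = False xor True = True
s => t = False => True = True
(s xor t) <=> (s => t) = True <=> True = True

True


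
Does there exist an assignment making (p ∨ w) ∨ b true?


Search for a satisfying assignment over {b, p, w}.
Try b=T, p=F, w=F: the formula evaluates to T.
A satisfying assignment exists.

Satisfiable.


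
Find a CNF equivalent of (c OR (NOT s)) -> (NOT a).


Step 1: Rewrite as ¬(c ∨ (¬s)) ∨ (¬a) = (¬c ∧ ¬(¬s)) ∨ (¬a).
Step 2: Distribute ∨ over ∧.
Step 3: Eliminate any double negations (¬¬X = X).

((NOT c) OR (NOT a)) AND (s OR (NOT a))


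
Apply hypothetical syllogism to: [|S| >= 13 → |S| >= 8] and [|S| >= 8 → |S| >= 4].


Hypothetical syllogism: from (P → Q) and (Q → R), infer (P → R).
Chain the two implications through the shared middle term '|S| >= 8'.

|S| >= 13 → |S| >= 4


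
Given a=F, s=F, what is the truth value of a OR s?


Disjunction is false only when both operands are false.
Substitute: a=F, s=F.
F OR F evaluates to F.

F


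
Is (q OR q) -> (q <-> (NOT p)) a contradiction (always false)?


Truth table over {p, q}:
p | q | φ
---------
F | F | T
T | F | T
F | T | T
T | T | F
Satisfying assignment at row 1: p=F, q=F gives T.

No, it is not a contradiction.


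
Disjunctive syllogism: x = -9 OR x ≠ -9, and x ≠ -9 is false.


Disjunctive syllogism: from (P ∨ Q) and ¬P, infer Q.
One disjunct, 'x ≠ -9', is ruled out; the other must hold.

x = -9


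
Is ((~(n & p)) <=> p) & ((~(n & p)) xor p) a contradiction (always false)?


Truth table over {n, p}:
n | p | φ
---------
False | False | False
True | False | False
False | True | False
True | True | False
Every row is false.

Yes, it is a contradiction.


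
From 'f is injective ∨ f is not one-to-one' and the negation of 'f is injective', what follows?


Disjunctive syllogism: from (P ∨ Q) and ¬P, infer Q.
One disjunct, 'f is injective', is ruled out; the other must hold.

f is not one-to-one


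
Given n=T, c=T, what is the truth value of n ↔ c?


Biconditional is true when both operands have the same truth value.
Substitute: n=T, c=T.
T ↔ T evaluates to T.

T


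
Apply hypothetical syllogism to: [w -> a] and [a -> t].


Hypothetical syllogism: from (P → Q) and (Q → R), infer (P → R).
Chain the two implications through the shared middle term 'a'.

w -> t


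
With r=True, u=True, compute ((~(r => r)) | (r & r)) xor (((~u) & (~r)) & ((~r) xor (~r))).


Substitute r=True, u=True:
… (earlier sub-steps elided)
r & r = True & True = True
(~(r => r)) | (r & r) = False | True = True
~u = False
~r = False
(~u) & (~r) = False & False = False
~r = False
~r = False
(~r) xor (~r) = False xor False = False
((~u) & (~r)) & ((~r) xor (~r)) = False & False = False
((~(r => r)) | (r & r)) xor (((~u) & (~r)) & ((~r) xor (~r))) = True xor False = True

True


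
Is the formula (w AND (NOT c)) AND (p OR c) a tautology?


Build the truth table over {c, p, w}:
c | p | w | φ
-------------
F | F | F | F
T | F | F | F
F | T | F | F
T | T | F | F
F | F | T | F
T | F | T | F
F | T | T | T
T | T | T | F
Counterexample at row 1: with c=F, p=F, w=F, the formula is F.

No, it is not a tautology.


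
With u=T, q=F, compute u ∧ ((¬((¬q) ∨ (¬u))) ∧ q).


Substitute u=T, q=F:
¬q = T
¬u = F
(¬q) ∨ (¬u) = T ∨ F = T
¬((¬q) ∨ (¬u)) = F
(¬((¬q) ∨ (¬u))) ∧ q = F ∧ F = F
u ∧ ((¬((¬q) ∨ (¬u))) ∧ q) = T ∧ F = F

F


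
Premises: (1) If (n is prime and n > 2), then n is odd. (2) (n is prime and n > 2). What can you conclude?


Modus ponens: from (P → Q) and P, infer Q.
P = '(n is prime and n > 2)' is asserted, and P → Q holds, so Q follows.

n is odd.


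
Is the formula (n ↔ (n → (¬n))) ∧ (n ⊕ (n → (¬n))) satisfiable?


Check all 2 assignments over {n}:
n | φ
-----
F | F
T | F
No assignment makes the formula true.

Unsatisfiable.


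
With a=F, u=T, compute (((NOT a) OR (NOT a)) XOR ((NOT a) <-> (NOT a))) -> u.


Substitute a=F, u=T:
NOT a = T
NOT a = T
(NOT a) OR (NOT a) = T OR T = T
NOT a = T
NOT a = T
(NOT a) <-> (NOT a) = T <-> T = T
((NOT a) OR (NOT a)) XOR ((NOT a) <-> (NOT a)) = T XOR T = F
(((NOT a) OR (NOT a)) XOR ((NOT a) <-> (NOT a))) -> u = F -> T = T

T


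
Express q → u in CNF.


Step 1: Rewrite q → u as ¬q ∨ u.

(¬q) ∨ u


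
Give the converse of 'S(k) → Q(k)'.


The converse of (P → Q) is (Q → P). It is not in general equivalent to the original.
Here P = 'S(k)' and Q = 'Q(k)'.

If Q(k), then S(k).


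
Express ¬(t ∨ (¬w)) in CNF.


Step 1: Apply De Morgan: ¬(t ∨ (¬w)) = ¬t ∧ ¬(¬w).
Step 2: Eliminate any double negations (¬¬X = X).

(¬t) ∧ w


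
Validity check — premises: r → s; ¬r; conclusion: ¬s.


This is denying the antecedent (fallacy). There exist truth assignments where the premises are all true but the conclusion is false.

Invalid.


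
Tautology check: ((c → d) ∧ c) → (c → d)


Build the truth table over {c, d}:
c | d | φ
---------
F | F | T
T | F | T
F | T | T
T | T | T
Every row evaluates to true.

Yes, it is a tautology.


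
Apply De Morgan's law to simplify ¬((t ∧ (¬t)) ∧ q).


De Morgan: the negation of a conjunction is the disjunction of the negations.
Distribute ¬ across ∧, flipping it to ∨, and negate each literal.

((¬t) ∨ t) ∨ (¬q)


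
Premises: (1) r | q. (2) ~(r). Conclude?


Disjunctive syllogism: from (P ∨ Q) and ¬P, infer Q.
One disjunct, 'r', is ruled out; the other must hold.

q


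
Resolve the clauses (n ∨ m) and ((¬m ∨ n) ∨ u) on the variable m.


The clauses contain complementary literals m and ¬m.
Resolution eliminates this pair and disjoins the remaining literals (merging duplicates).

(n ∨ u)


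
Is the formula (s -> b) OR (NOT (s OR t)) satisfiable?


Search for a satisfying assignment over {b, s, t}.
Try b=F, s=F, t=F: the formula evaluates to T.
A satisfying assignment exists.

Satisfiable.


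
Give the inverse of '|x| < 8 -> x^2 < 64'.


The inverse of (P → Q) is (¬P → ¬Q). It is equivalent to the converse, not to the original.
Here P = '|x| < 8' and Q = 'x^2 < 64'.

If not (|x| < 8), then not (x^2 < 64).


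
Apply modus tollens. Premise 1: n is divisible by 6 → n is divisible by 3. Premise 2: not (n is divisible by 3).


Modus tollens: from (P → Q) and ¬Q, infer ¬P.
Q = 'n is divisible by 3' is denied; since P → Q, P must also fail.

Not (n is divisible by 6).


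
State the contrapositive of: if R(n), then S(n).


The contrapositive of (P → Q) is (¬Q → ¬P); it is logically equivalent to the original.
Here P = 'R(n)' and Q = 'S(n)'.

If not (S(n)), then not (R(n)).


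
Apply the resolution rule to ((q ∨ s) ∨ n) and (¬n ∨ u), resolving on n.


The clauses contain complementary literals n and ¬n.
Resolution eliminates this pair and disjoins the remaining literals (merging duplicates).

((s ∨ q) ∨ u)


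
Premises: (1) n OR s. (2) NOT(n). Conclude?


Disjunctive syllogism: from (P ∨ Q) and ¬P, infer Q.
One disjunct, 'n', is ruled out; the other must hold.

s


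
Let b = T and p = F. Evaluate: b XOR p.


Exclusive or is true when exactly one operand is true.
Substitute: b=T, p=F.
T XOR F evaluates to T.

T


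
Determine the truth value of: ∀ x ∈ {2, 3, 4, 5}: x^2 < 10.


Evaluate the predicate on each element: 2:T, 3:T, 4:F, 5:F.
Counterexample x = 4 fails the predicate.

F


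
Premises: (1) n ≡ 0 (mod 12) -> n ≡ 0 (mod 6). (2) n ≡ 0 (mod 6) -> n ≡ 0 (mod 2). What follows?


Hypothetical syllogism: from (P → Q) and (Q → R), infer (P → R).
Chain the two implications through the shared middle term 'n ≡ 0 (mod 6)'.

n ≡ 0 (mod 12) -> n ≡ 0 (mod 2)


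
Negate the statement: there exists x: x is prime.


¬(for all x: φ) = there exists x: ¬φ, and ¬(there exists x: φ) = for all x: ¬φ.
Apply to the existential statement.

for all x: NOT(x is prime)


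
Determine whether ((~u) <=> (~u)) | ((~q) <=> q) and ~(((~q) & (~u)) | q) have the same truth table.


Compare truth tables:
q | u | φ | ψ
-------------
False | False | True | False
True | False | True | False
False | True | True | True
True | True | True | False
They differ at row 1 (q=False, u=False): φ=True but ψ=False.

No, they are not logically equivalent.


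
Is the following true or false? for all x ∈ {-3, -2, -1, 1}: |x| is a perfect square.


Evaluate the predicate on each element: -3:F, -2:F, -1:T, 1:T.
Counterexample x = -3 fails the predicate.

F


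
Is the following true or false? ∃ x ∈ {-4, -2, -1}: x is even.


Evaluate the predicate on each element: -4:T, -2:T, -1:F.
Witness x = -4 satisfies the predicate.

T


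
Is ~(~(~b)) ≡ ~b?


Compare truth tables:
b | φ | ψ
---------
False | True | True
True | False | False
The columns φ and ψ agree on every row.

Yes, they are logically equivalent.


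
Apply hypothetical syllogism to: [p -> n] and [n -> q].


Hypothetical syllogism: from (P → Q) and (Q → R), infer (P → R).
Chain the two implications through the shared middle term 'n'.

p -> q


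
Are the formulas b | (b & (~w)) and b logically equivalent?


Compare truth tables:
b | w | φ | ψ
-------------
False | False | False | False
True | False | True | True
False | True | False | False
True | True | True | True
The columns φ and ψ agree on every row.

Yes, they are logically equivalent.


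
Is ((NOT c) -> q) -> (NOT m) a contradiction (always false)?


Truth table over {c, m, q}:
c | m | q | φ
-------------
F | F | F | T
T | F | F | T
F | T | F | T
T | T | F | F
F | F | T | T
T | F | T | T
F | T | T | F
T | T | T | F
Satisfying assignment at row 1: c=F, m=F, q=F gives T.

No, it is not a contradiction.


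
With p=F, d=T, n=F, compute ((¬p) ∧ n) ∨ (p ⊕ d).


Substitute p=F, d=T, n=F:
¬p = T
(¬p) ∧ n = T ∧ F = F
p ⊕ d = F ⊕ T = T
((¬p) ∧ n) ∨ (p ⊕ d) = F ∨ T = T

T


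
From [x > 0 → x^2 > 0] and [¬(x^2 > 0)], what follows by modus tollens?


Modus tollens: from (P → Q) and ¬Q, infer ¬P.
Q = 'x^2 > 0' is denied; since P → Q, P must also fail.

Not (x > 0).


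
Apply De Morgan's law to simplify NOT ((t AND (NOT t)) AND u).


De Morgan: the negation of a conjunction is the disjunction of the negations.
Distribute NOT across AND, flipping it to OR, and negate each literal.

((NOT t) OR t) OR (NOT u)


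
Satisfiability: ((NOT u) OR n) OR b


Search for a satisfying assignment over {b, n, u}.
Try b=F, n=F, u=F: the formula evaluates to T.
A satisfying assignment exists.

Satisfiable.


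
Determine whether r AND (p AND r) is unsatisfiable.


Truth table over {p, r}:
p | r | φ
---------
F | F | F
T | F | F
F | T | F
T | T | T
Satisfying assignment at row 4: p=T, r=T gives T.

No, it is not a contradiction.


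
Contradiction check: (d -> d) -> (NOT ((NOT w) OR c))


Truth table over {c, d, w}:
c | d | w | φ
-------------
F | F | F | F
T | F | F | F
F | T | F | F
T | T | F | F
F | F | T | T
T | F | T | F
F | T | T | T
T | T | T | F
Satisfying assignment at row 5: c=F, d=F, w=T gives T.

No, it is not a contradiction.


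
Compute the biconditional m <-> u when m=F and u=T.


Biconditional is true when both operands have the same truth value.
Substitute: m=F, u=T.
F <-> T evaluates to F.

F


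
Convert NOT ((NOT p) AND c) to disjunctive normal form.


Step 1: Apply De Morgan: ¬((¬p) ∧ c) = ¬(¬p) ∨ ¬c.
Step 2: Eliminate any double negations (¬¬X = X).

p OR (NOT c)


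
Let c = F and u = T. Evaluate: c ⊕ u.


Exclusive or is true when exactly one operand is true.
Substitute: c=F, u=T.
F ⊕ T evaluates to T.

T


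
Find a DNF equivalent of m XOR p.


Step 1: m ⊕ p is true exactly when they disagree: (m ∧ ¬p) ∨ (¬m ∧ p).

(m AND (NOT p)) OR ((NOT m) AND p)


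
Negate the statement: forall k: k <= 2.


¬(forall x: φ) = exists x: ¬φ, and ¬(exists x: φ) = forall x: ¬φ.
Apply to the universal statement.

exists k: ~(k <= 2)


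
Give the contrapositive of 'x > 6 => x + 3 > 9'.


The contrapositive of (P → Q) is (¬Q → ¬P); it is logically equivalent to the original.
Here P = 'x > 6' and Q = 'x + 3 > 9'.

If not (x + 3 > 9), then not (x > 6).


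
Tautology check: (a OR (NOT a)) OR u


Build the truth table over {a, u}:
a | u | φ
---------
F | F | T
T | F | T
F | T | T
T | T | T
Every row evaluates to true.

Yes, it is a tautology.


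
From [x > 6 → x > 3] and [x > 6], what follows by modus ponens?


Modus ponens: from (P → Q) and P, infer Q.
P = 'x > 6' is asserted, and P → Q holds, so Q follows.

x > 3.


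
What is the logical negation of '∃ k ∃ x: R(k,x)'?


Negation flips each quantifier (∀↔∃) and negates the inner predicate.
¬(∃ k ∃ x: φ) = ∀ k ∀ x: ¬φ.

∀ k ∀ x: ¬(R(k,x))


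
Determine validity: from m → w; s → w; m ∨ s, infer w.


This matches the form of proof by cases: the conclusion follows in every model of the premises.

Valid.


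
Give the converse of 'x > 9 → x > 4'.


The converse of (P → Q) is (Q → P). It is not in general equivalent to the original.
Here P = 'x > 9' and Q = 'x > 4'.

If x > 4, then x > 9.


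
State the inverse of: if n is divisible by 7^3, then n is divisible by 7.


The inverse of (P → Q) is (¬P → ¬Q). It is equivalent to the converse, not to the original.
Here P = 'n is divisible by 7^3' and Q = 'n is divisible by 7'.

If not (n is divisible by 7^3), then not (n is divisible by 7).


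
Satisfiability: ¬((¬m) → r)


Search for a satisfying assignment over {m, r}.
Try m=F, r=F: the formula evaluates to T.
A satisfying assignment exists.

Satisfiable.


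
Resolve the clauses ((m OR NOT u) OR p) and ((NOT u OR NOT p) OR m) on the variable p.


The clauses contain complementary literals p and NOTp.
Resolution eliminates this pair and disjoins the remaining literals (merging duplicates).

(NOT u OR m)


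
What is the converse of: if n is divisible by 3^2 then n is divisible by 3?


The converse of (P → Q) is (Q → P). It is not in general equivalent to the original.
Here P = 'n is divisible by 3^2' and Q = 'n is divisible by 3'.

If n is divisible by 3, then n is divisible by 3^2.


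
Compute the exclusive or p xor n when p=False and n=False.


Exclusive or is true when exactly one operand is true.
Substitute: p=False, n=False.
False xor False evaluates to False.

False


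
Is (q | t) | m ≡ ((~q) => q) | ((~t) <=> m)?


Compare truth tables:
m | q | t | φ | ψ
-----------------
False | False | False | False | False
True | False | False | True | True
False | True | False | True | True
True | True | False | True | True
False | False | True | True | True
True | False | True | True | False
False | True | True | True | True
True | True | True | True | True
They differ at row 6 (m=True, q=False, t=True): φ=True but ψ=False.

No, they are not logically equivalent.


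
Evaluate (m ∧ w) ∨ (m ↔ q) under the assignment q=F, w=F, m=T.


Substitute q=F, w=F, m=T:
m ∧ w = T ∧ F = F
m ↔ q = T ↔ F = F
(m ∧ w) ∨ (m ↔ q) = F ∨ F = F

F


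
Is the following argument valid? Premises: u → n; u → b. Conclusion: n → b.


This is (no valid rule). There exist truth assignments where the premises are all true but the conclusion is false.

Invalid.


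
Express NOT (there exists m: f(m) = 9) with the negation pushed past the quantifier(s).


¬(for all x: φ) = there exists x: ¬φ, and ¬(there exists x: φ) = for all x: ¬φ.
Apply to the existential statement.

for all m: NOT(f(m) = 9)


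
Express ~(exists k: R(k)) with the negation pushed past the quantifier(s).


¬(forall x: φ) = exists x: ¬φ, and ¬(exists x: φ) = forall x: ¬φ.
Apply to the existential statement.

forall k: ~(R(k))


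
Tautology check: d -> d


Build the truth table over {d}:
d | φ
-----
F | T
T | T
Every row evaluates to true.

Yes, it is a tautology.


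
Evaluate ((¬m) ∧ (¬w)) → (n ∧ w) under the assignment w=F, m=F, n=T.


Substitute w=F, m=F, n=T:
¬m = T
¬w = T
(¬m) ∧ (¬w) = T ∧ T = T
n ∧ w = T ∧ F = F
((¬m) ∧ (¬w)) → (n ∧ w) = T → F = F

F


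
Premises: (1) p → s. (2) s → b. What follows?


Hypothetical syllogism: from (P → Q) and (Q → R), infer (P → R).
Chain the two implications through the shared middle term 's'.

p → b


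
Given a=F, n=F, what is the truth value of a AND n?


Conjunction is true only when both operands are true.
Substitute: a=F, n=F.
F AND F evaluates to F.

F


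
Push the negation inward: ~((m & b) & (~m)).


De Morgan: the negation of a conjunction is the disjunction of the negations.
Distribute ~ across &, flipping it to |, and negate each literal.

((~m) | (~b)) | m


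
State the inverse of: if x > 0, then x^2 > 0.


The inverse of (P → Q) is (¬P → ¬Q). It is equivalent to the converse, not to the original.
Here P = 'x > 0' and Q = 'x^2 > 0'.

If not (x > 0), then not (x^2 > 0).


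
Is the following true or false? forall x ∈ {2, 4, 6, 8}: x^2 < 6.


Evaluate the predicate on each element: 2:True, 4:False, 6:False, 8:False.
Counterexample x = 4 fails the predicate.

False


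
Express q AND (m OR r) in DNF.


Step 1: Distribute ∧ over ∨: q ∧ (m ∨ r) = (q ∧ m) ∨ (q ∧ r).

(q AND m) OR (q AND r)


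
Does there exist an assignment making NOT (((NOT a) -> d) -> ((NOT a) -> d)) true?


Check all 4 assignments over {a, d}:
a | d | φ
---------
F | F | F
T | F | F
F | T | F
T | T | F
No assignment makes the formula true.

Unsatisfiable.


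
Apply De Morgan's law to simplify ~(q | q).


De Morgan: the negation of a disjunction is the conjunction of the negations.
Distribute ~ across |, flipping it to &, and negate each literal.

(~q) & (~q)


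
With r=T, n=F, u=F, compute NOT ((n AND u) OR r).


Substitute r=T, n=F, u=F:
n AND u = F AND F = F
(n AND u) OR r = F OR T = T
NOT ((n AND u) OR r) = F

F


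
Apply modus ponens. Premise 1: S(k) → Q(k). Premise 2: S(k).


Modus ponens: from (P → Q) and P, infer Q.
P = 'S(k)' is asserted, and P → Q holds, so Q follows.

Q(k).


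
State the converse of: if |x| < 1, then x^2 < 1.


The converse of (P → Q) is (Q → P). It is not in general equivalent to the original.
Here P = '|x| < 1' and Q = 'x^2 < 1'.

If x^2 < 1, then |x| < 1.


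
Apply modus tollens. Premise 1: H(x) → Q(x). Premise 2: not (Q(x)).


Modus tollens: from (P → Q) and ¬Q, infer ¬P.
Q = 'Q(x)' is denied; since P → Q, P must also fail.

Not (H(x)).


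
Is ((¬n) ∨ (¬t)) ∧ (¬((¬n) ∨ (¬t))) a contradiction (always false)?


Truth table over {n, t}:
n | t | φ
---------
F | F | F
T | F | F
F | T | F
T | T | F
Every row is false.

Yes, it is a contradiction.


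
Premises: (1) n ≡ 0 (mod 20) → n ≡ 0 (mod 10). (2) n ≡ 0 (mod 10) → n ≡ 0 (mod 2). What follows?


Hypothetical syllogism: from (P → Q) and (Q → R), infer (P → R).
Chain the two implications through the shared middle term 'n ≡ 0 (mod 10)'.

n ≡ 0 (mod 20) → n ≡ 0 (mod 2)


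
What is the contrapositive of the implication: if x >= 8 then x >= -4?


The contrapositive of (P → Q) is (¬Q → ¬P); it is logically equivalent to the original.
Here P = 'x >= 8' and Q = 'x >= -4'.

If not (x >= -4), then not (x >= 8).


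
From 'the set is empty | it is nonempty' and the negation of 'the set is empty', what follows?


Disjunctive syllogism: from (P ∨ Q) and ¬P, infer Q.
One disjunct, 'the set is empty', is ruled out; the other must hold.

it is nonempty


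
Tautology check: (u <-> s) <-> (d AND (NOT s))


Build the truth table over {d, s, u}:
d | s | u | φ
-------------
F | F | F | F
T | F | F | T
F | T | F | T
T | T | F | T
F | F | T | T
T | F | T | F
F | T | T | F
T | T | T | F
Counterexample at row 1: with d=F, s=F, u=F, the formula is F.

No, it is not a tautology.


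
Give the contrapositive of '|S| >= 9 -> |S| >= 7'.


The contrapositive of (P → Q) is (¬Q → ¬P); it is logically equivalent to the original.
Here P = '|S| >= 9' and Q = '|S| >= 7'.

If not (|S| >= 7), then not (|S| >= 9).


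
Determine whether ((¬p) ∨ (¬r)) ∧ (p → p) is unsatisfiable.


Truth table over {p, r}:
p | r | φ
---------
F | F | T
T | F | T
F | T | T
T | T | F
Satisfying assignment at row 1: p=F, r=F gives T.

No, it is not a contradiction.


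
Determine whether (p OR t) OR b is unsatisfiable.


Truth table over {b, p, t}:
b | p | t | φ
-------------
F | F | F | F
T | F | F | T
F | T | F | T
T | T | F | T
F | F | T | T
T | F | T | T
F | T | T | T
T | T | T | T
Satisfying assignment at row 2: b=T, p=F, t=F gives T.

No, it is not a contradiction.


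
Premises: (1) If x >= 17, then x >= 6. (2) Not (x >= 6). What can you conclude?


Modus tollens: from (P → Q) and ¬Q, infer ¬P.
Q = 'x >= 6' is denied; since P → Q, P must also fail.

Not (x >= 17).


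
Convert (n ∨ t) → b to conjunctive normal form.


Step 1: Rewrite as ¬(n ∨ t) ∨ b = (¬n ∧ ¬t) ∨ b.
Step 2: Distribute ∨ over ∧.

((¬n) ∨ b) ∧ ((¬t) ∨ b)


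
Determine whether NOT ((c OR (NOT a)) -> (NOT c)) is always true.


Build the truth table over {a, c}:
a | c | φ
---------
F | F | F
T | F | F
F | T | T
T | T | T
Counterexample at row 1: with a=F, c=F, the formula is F.

No, it is not a tautology.


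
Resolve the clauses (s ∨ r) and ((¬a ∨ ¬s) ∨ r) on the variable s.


The clauses contain complementary literals s and ¬s.
Resolution eliminates this pair and disjoins the remaining literals (merging duplicates).

(r ∨ ¬a)


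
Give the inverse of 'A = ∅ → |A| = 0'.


The inverse of (P → Q) is (¬P → ¬Q). It is equivalent to the converse, not to the original.
Here P = 'A = ∅' and Q = '|A| = 0'.

If not (A = ∅), then not (|A| = 0).


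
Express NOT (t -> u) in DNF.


Step 1: Rewrite implication then negate: ¬(¬t ∨ u) = t ∧ ¬u.

t AND (NOT u)


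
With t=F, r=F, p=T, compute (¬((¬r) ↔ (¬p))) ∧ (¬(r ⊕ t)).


Substitute t=F, r=F, p=T:
¬r = T
¬p = F
(¬r) ↔ (¬p) = T ↔ F = F
¬((¬r) ↔ (¬p)) = T
r ⊕ t = F ⊕ F = F
¬(r ⊕ t) = T
(¬((¬r) ↔ (¬p))) ∧ (¬(r ⊕ t)) = T ∧ T = T

T


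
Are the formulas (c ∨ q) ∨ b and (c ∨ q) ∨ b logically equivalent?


Compare truth tables:
b | c | q | φ | ψ
-----------------
F | F | F | F | F
T | F | F | T | T
F | T | F | T | T
T | T | F | T | T
F | F | T | T | T
T | F | T | T | T
F | T | T | T | T
T | T | T | T | T
The columns φ and ψ agree on every row.

Yes, they are logically equivalent.


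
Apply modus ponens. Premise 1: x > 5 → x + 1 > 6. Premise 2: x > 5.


Modus ponens: from (P → Q) and P, infer Q.
P = 'x > 5' is asserted, and P → Q holds, so Q follows.

x + 1 > 6.


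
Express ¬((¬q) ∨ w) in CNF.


Step 1: Apply De Morgan: ¬((¬q) ∨ w) = ¬(¬q) ∧ ¬w.
Step 2: Eliminate any double negations (¬¬X = X).

q ∧ (¬w)


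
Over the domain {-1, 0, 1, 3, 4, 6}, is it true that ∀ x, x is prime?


Evaluate the predicate on each element: -1:F, 0:F, 1:F, 3:T, 4:F, 6:F.
Counterexample x = -1 fails the predicate.

F


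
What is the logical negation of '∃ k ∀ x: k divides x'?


Negation flips each quantifier (∀↔∃) and negates the inner predicate.
¬(∃ k ∀ x: φ) = ∀ k ∃ x: ¬φ.

∀ k ∃ x: ¬(k divides x)


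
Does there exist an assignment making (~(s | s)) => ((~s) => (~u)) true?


Search for a satisfying assignment over {s, u}.
Try s=False, u=False: the formula evaluates to True.
A satisfying assignment exists.

Satisfiable.


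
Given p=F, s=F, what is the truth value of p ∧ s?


Conjunction is true only when both operands are true.
Substitute: p=F, s=F.
F ∧ F evaluates to F.

F


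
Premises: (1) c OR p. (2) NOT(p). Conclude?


Disjunctive syllogism: from (P ∨ Q) and ¬P, infer Q.
One disjunct, 'p', is ruled out; the other must hold.

c


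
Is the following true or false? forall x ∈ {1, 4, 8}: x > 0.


Evaluate the predicate on each element: 1:True, 4:True, 8:True.
Every element satisfies the predicate.

True


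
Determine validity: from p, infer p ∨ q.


This matches the form of disjunction introduction: the conclusion follows in every model of the premises.

Valid.


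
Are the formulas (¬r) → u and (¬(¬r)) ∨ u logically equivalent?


Compare truth tables:
r | u | φ | ψ
-------------
F | F | F | F
T | F | T | T
F | T | T | T
T | T | T | T
The columns φ and ψ agree on every row.

Yes, they are logically equivalent.


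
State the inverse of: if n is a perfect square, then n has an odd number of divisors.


The inverse of (P → Q) is (¬P → ¬Q). It is equivalent to the converse, not to the original.
Here P = 'n is a perfect square' and Q = 'n has an odd number of divisors'.

If not (n is a perfect square), then not (n has an odd number of divisors).


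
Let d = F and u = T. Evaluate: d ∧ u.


Conjunction is true only when both operands are true.
Substitute: d=F, u=T.
F ∧ T evaluates to F.

F


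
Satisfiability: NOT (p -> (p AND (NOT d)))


Search for a satisfying assignment over {d, p}.
Try d=T, p=T: the formula evaluates to T.
A satisfying assignment exists.

Satisfiable.


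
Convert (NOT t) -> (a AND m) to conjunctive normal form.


Step 1: Rewrite (¬t) → (a ∧ m) as ¬(¬t) ∨ (a ∧ m).
Step 2: Distribute ∨ over ∧.
Step 3: Eliminate any double negations (¬¬X = X).

(t OR a) AND (t OR m)


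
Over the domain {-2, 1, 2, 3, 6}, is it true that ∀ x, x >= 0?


Evaluate the predicate on each element: -2:F, 1:T, 2:T, 3:T, 6:T.
Counterexample x = -2 fails the predicate.

F


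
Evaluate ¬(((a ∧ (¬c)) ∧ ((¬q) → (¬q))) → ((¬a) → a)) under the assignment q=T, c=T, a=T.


Substitute q=T, c=T, a=T:
¬c = F
a ∧ (¬c) = T ∧ F = F
¬q = F
¬q = F
(¬q) → (¬q) = F → F = T
(a ∧ (¬c)) ∧ ((¬q) → (¬q)) = F ∧ T = F
¬a = F
(¬a) → a = F → T = T
((a ∧ (¬c)) ∧ ((¬q) → (¬q))) → ((¬a) → a) = F → T = T
¬(((a ∧ (¬c)) ∧ ((¬q) → (¬q))) → ((¬a) → a)) = F

F


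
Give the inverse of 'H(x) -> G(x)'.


The inverse of (P → Q) is (¬P → ¬Q). It is equivalent to the converse, not to the original.
Here P = 'H(x)' and Q = 'G(x)'.

If not (H(x)), then not (G(x)).
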